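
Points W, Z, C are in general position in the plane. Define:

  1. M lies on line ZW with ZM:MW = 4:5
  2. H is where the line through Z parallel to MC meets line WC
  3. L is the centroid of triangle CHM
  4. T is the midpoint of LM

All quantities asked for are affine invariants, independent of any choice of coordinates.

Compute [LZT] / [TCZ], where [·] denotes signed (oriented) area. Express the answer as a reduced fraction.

[LZT]:[TCZ] = 14/11

Work in coordinates with W = (0, 0), Z = (1, 0), C = (0, 1).
1. M lies on line ZW with ZM:MW = 4:5 ⇒ M = (5/9, 0)
2. H is where the line through Z parallel to MC meets line WC ⇒ H = (0, 9/5)
3. L is the centroid of triangle CHM ⇒ L = (5/27, 14/15)
4. T is the midpoint of LM ⇒ T = (10/27, 7/15)
2·[LZT] = -28/135, 2·[TCZ] = -22/135
[LZT]:[TCZ] = -28/135:-22/135 = 14/11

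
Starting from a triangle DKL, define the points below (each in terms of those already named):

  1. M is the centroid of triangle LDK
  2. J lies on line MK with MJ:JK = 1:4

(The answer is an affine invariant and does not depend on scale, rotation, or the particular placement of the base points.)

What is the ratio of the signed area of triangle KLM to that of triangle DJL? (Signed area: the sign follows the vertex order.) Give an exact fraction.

Assign D = (0, 0), K = (1, 0), L = (0, 1) — the answer is frame-independent, so this choice is without loss of generality.
1. M is the centroid of triangle LDK ⇒ M = (1/3, 1/3)
2. J lies on line MK with MJ:JK = 1:4 ⇒ J = (7/15, 4/15)
2·[KLM] = 1/3, 2·[DJL] = 7/15
[KLM]:[DJL] = 1/3:7/15 = 5/7

[KLM]:[DJL] = 5/7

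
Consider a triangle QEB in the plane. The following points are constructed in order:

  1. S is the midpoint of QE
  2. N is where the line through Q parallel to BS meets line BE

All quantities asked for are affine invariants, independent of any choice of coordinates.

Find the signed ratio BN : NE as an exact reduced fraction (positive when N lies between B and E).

BN:NE = -1/2

Work in coordinates with Q = (0, 0), E = (1, 0), B = (0, 1).
1. S is the midpoint of QE ⇒ S = (1/2, 0)
2. N is where the line through Q parallel to BS meets line BE ⇒ N = (-1, 2)
N = B + t·(E−B) with t = -1, so BN:NE = t:(1−t) = -1:2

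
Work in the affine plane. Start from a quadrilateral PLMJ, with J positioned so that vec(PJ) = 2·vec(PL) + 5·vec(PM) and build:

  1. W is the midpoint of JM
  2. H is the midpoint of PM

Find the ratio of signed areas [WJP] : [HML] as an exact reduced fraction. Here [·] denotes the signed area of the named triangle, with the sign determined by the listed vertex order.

[WJP]:[HML] = 2

Work in coordinates with P = (0, 0), L = (1, 0), M = (0, 1), J = (2, 5).
1. W is the midpoint of JM ⇒ W = (1, 3)
2. H is the midpoint of PM ⇒ H = (0, 1/2)
2·[WJP] = -1, 2·[HML] = -1/2
[WJP]:[HML] = -1:-1/2 = 2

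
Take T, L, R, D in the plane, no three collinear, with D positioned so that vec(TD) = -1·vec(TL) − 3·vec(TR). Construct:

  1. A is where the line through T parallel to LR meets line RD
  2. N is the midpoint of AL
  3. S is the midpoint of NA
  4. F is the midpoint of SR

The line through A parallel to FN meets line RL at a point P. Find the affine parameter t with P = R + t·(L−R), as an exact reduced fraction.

Set T = (0, 0), L = (1, 0), R = (0, 1), D = (-1, -3); any affine frame gives the same invariant.
1. A is where the line through T parallel to LR meets line RD ⇒ A = (-1/5, 1/5)
2. N is the midpoint of AL ⇒ N = (2/5, 1/10)
3. S is the midpoint of NA ⇒ S = (1/10, 3/20)
4. F is the midpoint of SR ⇒ F = (1/20, 23/40)
through A parallel to FN: direction (7/20, -19/40); meets RL at P = (-3, 4)
P = R + t·(L−R) with t = -3

t = -3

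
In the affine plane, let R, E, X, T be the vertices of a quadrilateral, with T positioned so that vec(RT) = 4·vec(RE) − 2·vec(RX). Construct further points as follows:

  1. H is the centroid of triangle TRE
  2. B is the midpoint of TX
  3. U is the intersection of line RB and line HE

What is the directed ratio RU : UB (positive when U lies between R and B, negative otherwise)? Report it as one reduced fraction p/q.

RU:UB = 2

Work in coordinates with R = (0, 0), E = (1, 0), X = (0, 1), T = (4, -2).
1. H is the centroid of triangle TRE ⇒ H = (5/3, -2/3)
2. B is the midpoint of TX ⇒ B = (2, -1/2)
3. U is the intersection of line RB and line HE ⇒ U = (4/3, -1/3)
U = R + t·(B−R) with t = 2/3, so RU:UB = t:(1−t) = 2/3:1/3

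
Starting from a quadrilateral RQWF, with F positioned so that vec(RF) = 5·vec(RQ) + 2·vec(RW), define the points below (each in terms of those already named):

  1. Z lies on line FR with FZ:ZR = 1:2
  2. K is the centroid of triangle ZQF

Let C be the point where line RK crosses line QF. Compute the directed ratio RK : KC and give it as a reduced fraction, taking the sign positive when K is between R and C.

Set R = (0, 0), Q = (1, 0), W = (0, 1), F = (5, 2); any affine frame gives the same invariant.
1. Z lies on line FR with FZ:ZR = 1:2 ⇒ Z = (10/3, 4/3)
2. K is the centroid of triangle ZQF ⇒ K = (28/9, 10/9)
line RK meets QF at C = (7/2, 5/4)
K = R + t·(C−R) with t = 8/9, so RK:KC = 8/9:1/9

RK:KC = 8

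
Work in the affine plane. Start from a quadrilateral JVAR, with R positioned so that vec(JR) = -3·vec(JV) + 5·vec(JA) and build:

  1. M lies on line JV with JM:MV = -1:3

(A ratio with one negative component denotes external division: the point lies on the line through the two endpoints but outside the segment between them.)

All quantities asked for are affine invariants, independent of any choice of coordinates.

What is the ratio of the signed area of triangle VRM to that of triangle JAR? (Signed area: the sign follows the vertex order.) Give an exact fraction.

Work in coordinates with J = (0, 0), V = (1, 0), A = (0, 1), R = (-3, 5).
1. M lies on line JV with JM:MV = -1:3 ⇒ M = (-1/2, 0)
2·[VRM] = 15/2, 2·[JAR] = 3
[VRM]:[JAR] = 15/2:3 = 5/2

[VRM]:[JAR] = 5/2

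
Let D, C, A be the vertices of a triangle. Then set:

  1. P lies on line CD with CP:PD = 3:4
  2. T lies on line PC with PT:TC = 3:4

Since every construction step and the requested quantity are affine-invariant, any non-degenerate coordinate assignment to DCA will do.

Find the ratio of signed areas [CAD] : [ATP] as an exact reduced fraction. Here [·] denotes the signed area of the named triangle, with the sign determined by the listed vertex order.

[CAD]:[ATP] = -49/9

Work in coordinates with D = (0, 0), C = (1, 0), A = (0, 1).
1. P lies on line CD with CP:PD = 3:4 ⇒ P = (4/7, 0)
2. T lies on line PC with PT:TC = 3:4 ⇒ T = (37/49, 0)
2·[CAD] = 1, 2·[ATP] = -9/49
[CAD]:[ATP] = 1:-9/49 = -49/9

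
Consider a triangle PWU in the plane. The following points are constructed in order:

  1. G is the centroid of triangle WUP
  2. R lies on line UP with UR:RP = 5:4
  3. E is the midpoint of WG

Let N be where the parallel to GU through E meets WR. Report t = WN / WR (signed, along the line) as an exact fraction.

t = 9/28

Set P = (0, 0), W = (1, 0), U = (0, 1); any affine frame gives the same invariant.
1. G is the centroid of triangle WUP ⇒ G = (1/3, 1/3)
2. R lies on line UP with UR:RP = 5:4 ⇒ R = (0, 4/9)
3. E is the midpoint of WG ⇒ E = (2/3, 1/6)
through E parallel to GU: direction (-1/3, 2/3); meets WR at N = (19/28, 1/7)
N = W + t·(R−W) with t = 9/28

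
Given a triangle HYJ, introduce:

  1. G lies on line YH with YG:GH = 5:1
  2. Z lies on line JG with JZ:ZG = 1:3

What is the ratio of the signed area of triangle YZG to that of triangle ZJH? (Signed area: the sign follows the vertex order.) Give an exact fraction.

[YZG]:[ZJH] = 15

Choose coordinates H = (0, 0), Y = (1, 0), J = (0, 1).
1. G lies on line YH with YG:GH = 5:1 ⇒ G = (1/6, 0)
2. Z lies on line JG with JZ:ZG = 1:3 ⇒ Z = (1/24, 3/4)
2·[YZG] = 5/8, 2·[ZJH] = 1/24
[YZG]:[ZJH] = 5/8:1/24 = 15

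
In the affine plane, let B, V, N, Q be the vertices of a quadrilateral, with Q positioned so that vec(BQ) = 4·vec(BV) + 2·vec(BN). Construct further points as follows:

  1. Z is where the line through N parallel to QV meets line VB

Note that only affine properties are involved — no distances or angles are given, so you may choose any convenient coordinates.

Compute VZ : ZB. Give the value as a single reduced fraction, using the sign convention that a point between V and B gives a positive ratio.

Assign B = (0, 0), V = (1, 0), N = (0, 1), Q = (4, 2) — the answer is frame-independent, so this choice is without loss of generality.
1. Z is where the line through N parallel to QV meets line VB ⇒ Z = (-3/2, 0)
Z = V + t·(B−V) with t = 5/2, so VZ:ZB = t:(1−t) = 5/2:-3/2

VZ:ZB = -5/3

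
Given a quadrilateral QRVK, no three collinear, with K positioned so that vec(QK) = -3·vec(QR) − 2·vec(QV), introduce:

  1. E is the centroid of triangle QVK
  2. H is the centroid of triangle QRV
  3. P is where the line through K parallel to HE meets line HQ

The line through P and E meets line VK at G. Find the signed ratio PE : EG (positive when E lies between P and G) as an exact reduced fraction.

PE:EG = 2

Assign Q = (0, 0), R = (1, 0), V = (0, 1), K = (-3, -2) — the answer is frame-independent, so this choice is without loss of generality.
1. E is the centroid of triangle QVK ⇒ E = (-1, -1/3)
2. H is the centroid of triangle QRV ⇒ H = (1/3, 1/3)
3. P is where the line through K parallel to HE meets line HQ ⇒ P = (-1, -1)
line PE meets VK at G = (-1, 0)
E = P + t·(G−P) with t = 2/3, so PE:EG = 2/3:1/3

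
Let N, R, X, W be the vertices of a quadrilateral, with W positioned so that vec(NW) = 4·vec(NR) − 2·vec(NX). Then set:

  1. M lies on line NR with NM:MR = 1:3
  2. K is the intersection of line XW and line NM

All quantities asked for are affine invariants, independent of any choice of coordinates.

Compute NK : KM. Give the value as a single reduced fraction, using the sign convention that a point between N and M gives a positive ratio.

NK:KM = -16/13

Choose coordinates N = (0, 0), R = (1, 0), X = (0, 1), W = (4, -2).
1. M lies on line NR with NM:MR = 1:3 ⇒ M = (1/4, 0)
2. K is the intersection of line XW and line NM ⇒ K = (4/3, 0)
K = N + t·(M−N) with t = 16/3, so NK:KM = t:(1−t) = 16/3:-13/3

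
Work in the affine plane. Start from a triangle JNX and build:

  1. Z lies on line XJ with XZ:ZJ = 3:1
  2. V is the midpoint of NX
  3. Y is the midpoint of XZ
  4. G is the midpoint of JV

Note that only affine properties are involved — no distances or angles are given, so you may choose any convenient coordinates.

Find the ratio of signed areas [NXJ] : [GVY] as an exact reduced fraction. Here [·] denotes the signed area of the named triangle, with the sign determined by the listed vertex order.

[NXJ]:[GVY] = 32/5

Work in coordinates with J = (0, 0), N = (1, 0), X = (0, 1).
1. Z lies on line XJ with XZ:ZJ = 3:1 ⇒ Z = (0, 1/4)
2. V is the midpoint of NX ⇒ V = (1/2, 1/2)
3. Y is the midpoint of XZ ⇒ Y = (0, 5/8)
4. G is the midpoint of JV ⇒ G = (1/4, 1/4)
2·[NXJ] = 1, 2·[GVY] = 5/32
[NXJ]:[GVY] = 1:5/32 = 32/5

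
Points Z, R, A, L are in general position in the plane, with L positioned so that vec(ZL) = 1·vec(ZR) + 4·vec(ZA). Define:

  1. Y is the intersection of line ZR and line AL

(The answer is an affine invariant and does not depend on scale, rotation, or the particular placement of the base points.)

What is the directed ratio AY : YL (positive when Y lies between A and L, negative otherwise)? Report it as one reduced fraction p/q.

AY:YL = -1/4

Set Z = (0, 0), R = (1, 0), A = (0, 1), L = (1, 4); any affine frame gives the same invariant.
1. Y is the intersection of line ZR and line AL ⇒ Y = (-1/3, 0)
Y = A + t·(L−A) with t = -1/3, so AY:YL = t:(1−t) = -1/3:4/3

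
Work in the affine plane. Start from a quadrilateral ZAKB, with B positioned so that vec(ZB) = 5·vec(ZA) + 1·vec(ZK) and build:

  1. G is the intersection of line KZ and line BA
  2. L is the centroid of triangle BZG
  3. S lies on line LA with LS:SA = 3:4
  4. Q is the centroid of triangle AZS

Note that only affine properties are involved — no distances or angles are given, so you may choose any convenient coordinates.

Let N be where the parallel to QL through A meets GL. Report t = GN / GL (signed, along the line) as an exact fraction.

Assign Z = (0, 0), A = (1, 0), K = (0, 1), B = (5, 1) — the answer is frame-independent, so this choice is without loss of generality.
1. G is the intersection of line KZ and line BA ⇒ G = (0, -1/4)
2. L is the centroid of triangle BZG ⇒ L = (5/3, 1/4)
3. S lies on line LA with LS:SA = 3:4 ⇒ S = (29/21, 1/7)
4. Q is the centroid of triangle AZS ⇒ Q = (50/63, 1/21)
through A parallel to QL: direction (55/63, 17/84); meets GL at N = (4/15, -17/100)
N = G + t·(L−G) with t = 4/25

t = 4/25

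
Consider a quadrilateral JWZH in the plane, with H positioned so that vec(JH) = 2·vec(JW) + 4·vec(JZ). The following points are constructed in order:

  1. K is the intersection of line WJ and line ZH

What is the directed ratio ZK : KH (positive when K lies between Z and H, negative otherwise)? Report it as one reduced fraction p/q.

Set J = (0, 0), W = (1, 0), Z = (0, 1), H = (2, 4); any affine frame gives the same invariant.
1. K is the intersection of line WJ and line ZH ⇒ K = (-2/3, 0)
K = Z + t·(H−Z) with t = -1/3, so ZK:KH = t:(1−t) = -1/3:4/3

ZK:KH = -1/4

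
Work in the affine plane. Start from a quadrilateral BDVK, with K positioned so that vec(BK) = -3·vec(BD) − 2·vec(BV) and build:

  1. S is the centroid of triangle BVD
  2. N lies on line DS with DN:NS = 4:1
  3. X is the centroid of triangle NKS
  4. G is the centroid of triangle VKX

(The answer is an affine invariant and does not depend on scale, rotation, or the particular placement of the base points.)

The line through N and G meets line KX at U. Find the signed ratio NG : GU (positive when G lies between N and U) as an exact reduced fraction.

Choose coordinates B = (0, 0), D = (1, 0), V = (0, 1), K = (-3, -2).
1. S is the centroid of triangle BVD ⇒ S = (1/3, 1/3)
2. N lies on line DS with DN:NS = 4:1 ⇒ N = (7/15, 4/15)
3. X is the centroid of triangle NKS ⇒ X = (-11/15, -7/15)
4. G is the centroid of triangle VKX ⇒ G = (-56/45, -22/45)
line NG meets KX at U = (49/369, 44/369)
G = N + t·(U−N) with t = 41/8, so NG:GU = 41/8:-33/8

NG:GU = -41/33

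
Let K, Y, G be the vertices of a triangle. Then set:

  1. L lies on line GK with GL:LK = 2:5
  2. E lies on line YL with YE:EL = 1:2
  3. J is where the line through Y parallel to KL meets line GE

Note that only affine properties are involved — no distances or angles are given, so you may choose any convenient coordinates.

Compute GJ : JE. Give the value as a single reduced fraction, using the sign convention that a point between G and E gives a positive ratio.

GJ:JE = -3

Set K = (0, 0), Y = (1, 0), G = (0, 1); any affine frame gives the same invariant.
1. L lies on line GK with GL:LK = 2:5 ⇒ L = (0, 5/7)
2. E lies on line YL with YE:EL = 1:2 ⇒ E = (2/3, 5/21)
3. J is where the line through Y parallel to KL meets line GE ⇒ J = (1, -1/7)
J = G + t·(E−G) with t = 3/2, so GJ:JE = t:(1−t) = 3/2:-1/2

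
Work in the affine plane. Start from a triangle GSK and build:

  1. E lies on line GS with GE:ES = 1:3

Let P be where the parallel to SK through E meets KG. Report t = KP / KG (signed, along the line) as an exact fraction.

Choose coordinates G = (0, 0), S = (1, 0), K = (0, 1).
1. E lies on line GS with GE:ES = 1:3 ⇒ E = (1/4, 0)
through E parallel to SK: direction (-1, 1); meets KG at P = (0, 1/4)
P = K + t·(G−K) with t = 3/4

t = 3/4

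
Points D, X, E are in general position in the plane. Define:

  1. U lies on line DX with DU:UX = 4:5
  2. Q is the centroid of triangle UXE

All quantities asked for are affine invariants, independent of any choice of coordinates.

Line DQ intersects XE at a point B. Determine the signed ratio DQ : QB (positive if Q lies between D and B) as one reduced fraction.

DQ:QB = 22/5

Work in coordinates with D = (0, 0), X = (1, 0), E = (0, 1).
1. U lies on line DX with DU:UX = 4:5 ⇒ U = (4/9, 0)
2. Q is the centroid of triangle UXE ⇒ Q = (13/27, 1/3)
line DQ meets XE at B = (13/22, 9/22)
Q = D + t·(B−D) with t = 22/27, so DQ:QB = 22/27:5/27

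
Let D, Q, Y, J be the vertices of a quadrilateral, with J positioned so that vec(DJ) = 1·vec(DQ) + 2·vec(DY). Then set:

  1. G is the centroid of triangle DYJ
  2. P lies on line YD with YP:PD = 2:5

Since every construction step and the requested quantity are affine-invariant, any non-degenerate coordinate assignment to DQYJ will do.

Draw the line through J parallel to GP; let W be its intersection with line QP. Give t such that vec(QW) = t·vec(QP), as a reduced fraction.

Assign D = (0, 0), Q = (1, 0), Y = (0, 1), J = (1, 2) — the answer is frame-independent, so this choice is without loss of generality.
1. G is the centroid of triangle DYJ ⇒ G = (1/3, 1)
2. P lies on line YD with YP:PD = 2:5 ⇒ P = (0, 5/7)
through J parallel to GP: direction (-1/3, -2/7); meets QP at W = (-3/11, 10/11)
W = Q + t·(P−Q) with t = 14/11

t = 14/11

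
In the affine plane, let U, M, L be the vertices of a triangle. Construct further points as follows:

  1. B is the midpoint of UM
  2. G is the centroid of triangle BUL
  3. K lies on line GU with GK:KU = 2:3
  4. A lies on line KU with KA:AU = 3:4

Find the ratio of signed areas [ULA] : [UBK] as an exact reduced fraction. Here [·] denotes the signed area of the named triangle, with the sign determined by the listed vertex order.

Choose coordinates U = (0, 0), M = (1, 0), L = (0, 1).
1. B is the midpoint of UM ⇒ B = (1/2, 0)
2. G is the centroid of triangle BUL ⇒ G = (1/6, 1/3)
3. K lies on line GU with GK:KU = 2:3 ⇒ K = (1/10, 1/5)
4. A lies on line KU with KA:AU = 3:4 ⇒ A = (2/35, 4/35)
2·[ULA] = -2/35, 2·[UBK] = 1/10
[ULA]:[UBK] = -2/35:1/10 = -4/7

[ULA]:[UBK] = -4/7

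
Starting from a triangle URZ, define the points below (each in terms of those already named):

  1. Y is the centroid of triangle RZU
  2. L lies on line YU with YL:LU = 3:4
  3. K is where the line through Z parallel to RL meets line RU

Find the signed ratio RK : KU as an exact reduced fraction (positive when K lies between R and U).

RK:KU = -13/17

Assign U = (0, 0), R = (1, 0), Z = (0, 1) — the answer is frame-independent, so this choice is without loss of generality.
1. Y is the centroid of triangle RZU ⇒ Y = (1/3, 1/3)
2. L lies on line YU with YL:LU = 3:4 ⇒ L = (4/21, 4/21)
3. K is where the line through Z parallel to RL meets line RU ⇒ K = (17/4, 0)
K = R + t·(U−R) with t = -13/4, so RK:KU = t:(1−t) = -13/4:17/4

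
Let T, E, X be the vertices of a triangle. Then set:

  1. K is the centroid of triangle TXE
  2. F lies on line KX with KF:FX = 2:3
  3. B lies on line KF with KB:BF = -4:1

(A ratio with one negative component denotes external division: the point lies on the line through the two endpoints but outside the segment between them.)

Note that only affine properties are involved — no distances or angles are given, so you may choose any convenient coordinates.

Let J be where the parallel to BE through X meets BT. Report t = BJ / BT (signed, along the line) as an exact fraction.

t = -7/31

Choose coordinates T = (0, 0), E = (1, 0), X = (0, 1).
1. K is the centroid of triangle TXE ⇒ K = (1/3, 1/3)
2. F lies on line KX with KF:FX = 2:3 ⇒ F = (1/5, 3/5)
3. B lies on line KF with KB:BF = -4:1 ⇒ B = (7/45, 31/45)
through X parallel to BE: direction (38/45, -31/45); meets BT at J = (266/1395, 38/45)
J = B + t·(T−B) with t = -7/31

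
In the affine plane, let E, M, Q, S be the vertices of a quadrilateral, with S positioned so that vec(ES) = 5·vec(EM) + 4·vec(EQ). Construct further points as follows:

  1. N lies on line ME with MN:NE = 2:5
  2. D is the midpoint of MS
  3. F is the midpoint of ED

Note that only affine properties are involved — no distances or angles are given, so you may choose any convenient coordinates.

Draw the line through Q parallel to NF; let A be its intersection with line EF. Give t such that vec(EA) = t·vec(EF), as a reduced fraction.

Set E = (0, 0), M = (1, 0), Q = (0, 1), S = (5, 4); any affine frame gives the same invariant.
1. N lies on line ME with MN:NE = 2:5 ⇒ N = (5/7, 0)
2. D is the midpoint of MS ⇒ D = (3, 2)
3. F is the midpoint of ED ⇒ F = (3/2, 1)
through Q parallel to NF: direction (11/14, 1); meets EF at A = (-33/20, -11/10)
A = E + t·(F−E) with t = -11/10

t = -11/10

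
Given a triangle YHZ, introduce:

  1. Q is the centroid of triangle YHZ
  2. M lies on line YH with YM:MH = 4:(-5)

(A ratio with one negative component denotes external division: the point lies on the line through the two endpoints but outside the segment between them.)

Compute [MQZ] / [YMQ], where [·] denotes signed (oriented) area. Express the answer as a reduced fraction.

Assign Y = (0, 0), H = (1, 0), Z = (0, 1) — the answer is frame-independent, so this choice is without loss of generality.
1. Q is the centroid of triangle YHZ ⇒ Q = (1/3, 1/3)
2. M lies on line YH with YM:MH = 4:(-5) ⇒ M = (-4, 0)
2·[MQZ] = 3, 2·[YMQ] = -4/3
[MQZ]:[YMQ] = 3:-4/3 = -9/4

[MQZ]:[YMQ] = -9/4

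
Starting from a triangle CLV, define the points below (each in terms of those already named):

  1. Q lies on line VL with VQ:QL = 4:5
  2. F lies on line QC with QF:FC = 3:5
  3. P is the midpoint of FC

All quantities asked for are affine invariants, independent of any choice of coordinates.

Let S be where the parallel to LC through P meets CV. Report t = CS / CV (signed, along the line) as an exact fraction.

Assign C = (0, 0), L = (1, 0), V = (0, 1) — the answer is frame-independent, so this choice is without loss of generality.
1. Q lies on line VL with VQ:QL = 4:5 ⇒ Q = (4/9, 5/9)
2. F lies on line QC with QF:FC = 3:5 ⇒ F = (5/18, 25/72)
3. P is the midpoint of FC ⇒ P = (5/36, 25/144)
through P parallel to LC: direction (-1, 0); meets CV at S = (0, 25/144)
S = C + t·(V−C) with t = 25/144

t = 25/144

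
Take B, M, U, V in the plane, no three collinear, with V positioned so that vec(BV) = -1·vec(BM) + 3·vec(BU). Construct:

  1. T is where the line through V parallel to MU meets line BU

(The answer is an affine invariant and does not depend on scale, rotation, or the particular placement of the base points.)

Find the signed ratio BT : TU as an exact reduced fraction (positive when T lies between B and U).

Assign B = (0, 0), M = (1, 0), U = (0, 1), V = (-1, 3) — the answer is frame-independent, so this choice is without loss of generality.
1. T is where the line through V parallel to MU meets line BU ⇒ T = (0, 2)
T = B + t·(U−B) with t = 2, so BT:TU = t:(1−t) = 2:-1

BT:TU = -2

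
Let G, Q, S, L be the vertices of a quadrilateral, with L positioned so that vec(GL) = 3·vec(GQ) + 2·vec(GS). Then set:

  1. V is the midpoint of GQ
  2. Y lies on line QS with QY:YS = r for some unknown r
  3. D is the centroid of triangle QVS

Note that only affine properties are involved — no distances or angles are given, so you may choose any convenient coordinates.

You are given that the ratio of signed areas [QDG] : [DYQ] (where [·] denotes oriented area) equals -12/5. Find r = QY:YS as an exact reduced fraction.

r = 5

Choose coordinates G = (0, 0), Q = (1, 0), S = (0, 1), L = (3, 2).
1. V is the midpoint of GQ ⇒ V = (1/2, 0)
2. With QY:YS = r, write λ = r/(r+1) so Y = Q + λ·(S−Q); Y is affine-linear in λ
3. D is the centroid of triangle QVS ⇒ D = (1/2, 1/3)
Every point depending on Y is an affine combination of Y and λ-independent points, so each such coordinate is linear in λ; the λ² term in each signed area is a multiple of (S−Q)×(S−Q) = 0, so 2·[QDG] and 2·[DYQ] are each linear in λ. Evaluating at λ=0 and λ=1:
  2·[QDG] = 1/3,   2·[DYQ] = -1/6·λ
So [QDG]:[DYQ] = (1/3) / (-1/6·λ). Setting this equal to -12/5:
  1/3 = -12/5·(-1/6·λ)  ⇒  λ = 5/6
Then r = λ/(1−λ) = (5/6)/(1/6) = 5. Check: with r = 5, Y = (1/6, 5/6) and [QDG]:[DYQ] = -12/5 as required.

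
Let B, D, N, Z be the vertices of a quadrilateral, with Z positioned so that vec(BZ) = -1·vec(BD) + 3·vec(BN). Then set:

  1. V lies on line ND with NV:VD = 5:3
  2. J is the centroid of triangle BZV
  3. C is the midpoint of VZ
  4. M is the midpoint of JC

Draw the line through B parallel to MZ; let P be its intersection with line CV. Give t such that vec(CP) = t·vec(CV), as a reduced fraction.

Assign B = (0, 0), D = (1, 0), N = (0, 1), Z = (-1, 3) — the answer is frame-independent, so this choice is without loss of generality.
1. V lies on line ND with NV:VD = 5:3 ⇒ V = (5/8, 3/8)
2. J is the centroid of triangle BZV ⇒ J = (-1/8, 9/8)
3. C is the midpoint of VZ ⇒ C = (-3/16, 27/16)
4. M is the midpoint of JC ⇒ M = (-5/32, 45/32)
through B parallel to MZ: direction (-27/32, 51/32); meets CV at P = (-81/16, 153/16)
P = C + t·(V−C) with t = -6

t = -6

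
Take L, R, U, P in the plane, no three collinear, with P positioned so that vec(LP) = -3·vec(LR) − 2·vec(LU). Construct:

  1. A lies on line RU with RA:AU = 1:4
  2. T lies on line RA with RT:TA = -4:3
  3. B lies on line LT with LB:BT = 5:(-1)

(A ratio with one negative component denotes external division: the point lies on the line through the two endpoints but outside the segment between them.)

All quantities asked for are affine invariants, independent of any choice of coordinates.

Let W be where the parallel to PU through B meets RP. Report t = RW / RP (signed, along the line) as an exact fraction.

Choose coordinates L = (0, 0), R = (1, 0), U = (0, 1), P = (-3, -2).
1. A lies on line RU with RA:AU = 1:4 ⇒ A = (4/5, 1/5)
2. T lies on line RA with RT:TA = -4:3 ⇒ T = (1/5, 4/5)
3. B lies on line LT with LB:BT = 5:(-1) ⇒ B = (1/4, 1)
through B parallel to PU: direction (3, 3); meets RP at W = (-5/2, -7/4)
W = R + t·(P−R) with t = 7/8

t = 7/8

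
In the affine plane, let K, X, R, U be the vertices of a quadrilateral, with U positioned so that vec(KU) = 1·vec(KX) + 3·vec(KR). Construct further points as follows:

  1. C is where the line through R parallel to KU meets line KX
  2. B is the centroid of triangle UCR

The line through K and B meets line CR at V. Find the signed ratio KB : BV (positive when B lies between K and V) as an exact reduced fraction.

KB:BV = 2

Choose coordinates K = (0, 0), X = (1, 0), R = (0, 1), U = (1, 3).
1. C is where the line through R parallel to KU meets line KX ⇒ C = (-1/3, 0)
2. B is the centroid of triangle UCR ⇒ B = (2/9, 4/3)
line KB meets CR at V = (1/3, 2)
B = K + t·(V−K) with t = 2/3, so KB:BV = 2/3:1/3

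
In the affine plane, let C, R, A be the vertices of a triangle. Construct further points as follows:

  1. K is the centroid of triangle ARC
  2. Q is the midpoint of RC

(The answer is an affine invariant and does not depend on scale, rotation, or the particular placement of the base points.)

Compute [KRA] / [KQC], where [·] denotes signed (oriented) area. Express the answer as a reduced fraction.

[KRA]:[KQC] = -2

Work in coordinates with C = (0, 0), R = (1, 0), A = (0, 1).
1. K is the centroid of triangle ARC ⇒ K = (1/3, 1/3)
2. Q is the midpoint of RC ⇒ Q = (1/2, 0)
2·[KRA] = 1/3, 2·[KQC] = -1/6
[KRA]:[KQC] = 1/3:-1/6 = -2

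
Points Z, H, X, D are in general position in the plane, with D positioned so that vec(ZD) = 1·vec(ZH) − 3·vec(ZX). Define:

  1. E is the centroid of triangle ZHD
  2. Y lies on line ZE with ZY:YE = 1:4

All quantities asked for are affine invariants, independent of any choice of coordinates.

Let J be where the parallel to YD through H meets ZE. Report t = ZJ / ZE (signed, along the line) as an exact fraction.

t = 14/5

Set Z = (0, 0), H = (1, 0), X = (0, 1), D = (1, -3); any affine frame gives the same invariant.
1. E is the centroid of triangle ZHD ⇒ E = (2/3, -1)
2. Y lies on line ZE with ZY:YE = 1:4 ⇒ Y = (2/15, -1/5)
through H parallel to YD: direction (13/15, -14/5); meets ZE at J = (28/15, -14/5)
J = Z + t·(E−Z) with t = 14/5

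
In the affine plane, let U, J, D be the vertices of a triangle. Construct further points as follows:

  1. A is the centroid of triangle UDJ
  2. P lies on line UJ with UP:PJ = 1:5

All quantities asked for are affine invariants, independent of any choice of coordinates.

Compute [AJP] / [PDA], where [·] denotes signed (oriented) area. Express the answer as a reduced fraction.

Assign U = (0, 0), J = (1, 0), D = (0, 1) — the answer is frame-independent, so this choice is without loss of generality.
1. A is the centroid of triangle UDJ ⇒ A = (1/3, 1/3)
2. P lies on line UJ with UP:PJ = 1:5 ⇒ P = (1/6, 0)
2·[AJP] = -5/18, 2·[PDA] = -2/9
[AJP]:[PDA] = -5/18:-2/9 = 5/4

[AJP]:[PDA] = 5/4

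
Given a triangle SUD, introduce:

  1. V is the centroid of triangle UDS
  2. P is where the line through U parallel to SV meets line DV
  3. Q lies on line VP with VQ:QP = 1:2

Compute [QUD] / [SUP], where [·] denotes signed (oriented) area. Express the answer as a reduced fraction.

[QUD]:[SUP] = -4/3

Work in coordinates with S = (0, 0), U = (1, 0), D = (0, 1).
1. V is the centroid of triangle UDS ⇒ V = (1/3, 1/3)
2. P is where the line through U parallel to SV meets line DV ⇒ P = (2/3, -1/3)
3. Q lies on line VP with VQ:QP = 1:2 ⇒ Q = (4/9, 1/9)
2·[QUD] = 4/9, 2·[SUP] = -1/3
[QUD]:[SUP] = 4/9:-1/3 = -4/3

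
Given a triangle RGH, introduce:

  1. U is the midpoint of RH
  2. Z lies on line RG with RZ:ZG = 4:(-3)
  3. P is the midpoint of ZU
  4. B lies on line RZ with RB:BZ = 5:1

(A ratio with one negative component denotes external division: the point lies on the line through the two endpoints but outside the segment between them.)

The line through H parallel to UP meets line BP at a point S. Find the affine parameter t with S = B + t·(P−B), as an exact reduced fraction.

t = 7

Set R = (0, 0), G = (1, 0), H = (0, 1); any affine frame gives the same invariant.
1. U is the midpoint of RH ⇒ U = (0, 1/2)
2. Z lies on line RG with RZ:ZG = 4:(-3) ⇒ Z = (4, 0)
3. P is the midpoint of ZU ⇒ P = (2, 1/4)
4. B lies on line RZ with RB:BZ = 5:1 ⇒ B = (10/3, 0)
through H parallel to UP: direction (2, -1/4); meets BP at S = (-6, 7/4)
S = B + t·(P−B) with t = 7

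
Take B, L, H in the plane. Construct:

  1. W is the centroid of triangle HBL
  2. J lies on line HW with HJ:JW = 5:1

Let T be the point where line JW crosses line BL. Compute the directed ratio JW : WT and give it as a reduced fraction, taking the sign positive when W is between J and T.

Work in coordinates with B = (0, 0), L = (1, 0), H = (0, 1).
1. W is the centroid of triangle HBL ⇒ W = (1/3, 1/3)
2. J lies on line HW with HJ:JW = 5:1 ⇒ J = (5/18, 4/9)
line JW meets BL at T = (1/2, 0)
W = J + t·(T−J) with t = 1/4, so JW:WT = 1/4:3/4

JW:WT = 1/3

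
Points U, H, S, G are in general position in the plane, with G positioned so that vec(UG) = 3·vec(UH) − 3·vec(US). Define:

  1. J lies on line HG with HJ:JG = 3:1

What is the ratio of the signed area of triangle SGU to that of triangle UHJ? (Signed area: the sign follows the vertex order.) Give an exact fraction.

[SGU]:[UHJ] = 4/3

Work in coordinates with U = (0, 0), H = (1, 0), S = (0, 1), G = (3, -3).
1. J lies on line HG with HJ:JG = 3:1 ⇒ J = (5/2, -9/4)
2·[SGU] = -3, 2·[UHJ] = -9/4
[SGU]:[UHJ] = -3:-9/4 = 4/3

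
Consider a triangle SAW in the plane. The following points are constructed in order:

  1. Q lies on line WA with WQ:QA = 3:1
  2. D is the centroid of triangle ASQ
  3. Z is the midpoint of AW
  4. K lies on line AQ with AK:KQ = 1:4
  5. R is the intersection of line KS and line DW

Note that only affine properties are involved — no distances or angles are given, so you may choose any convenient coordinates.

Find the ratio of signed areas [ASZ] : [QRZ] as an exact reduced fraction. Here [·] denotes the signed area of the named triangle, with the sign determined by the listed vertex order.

[ASZ]:[QRZ] = 108/19

Assign S = (0, 0), A = (1, 0), W = (0, 1) — the answer is frame-independent, so this choice is without loss of generality.
1. Q lies on line WA with WQ:QA = 3:1 ⇒ Q = (3/4, 1/4)
2. D is the centroid of triangle ASQ ⇒ D = (7/12, 1/12)
3. Z is the midpoint of AW ⇒ Z = (1/2, 1/2)
4. K lies on line AQ with AK:KQ = 1:4 ⇒ K = (19/20, 1/20)
5. R is the intersection of line KS and line DW ⇒ R = (133/216, 7/216)
2·[ASZ] = -1/2, 2·[QRZ] = -19/216
[ASZ]:[QRZ] = -1/2:-19/216 = 108/19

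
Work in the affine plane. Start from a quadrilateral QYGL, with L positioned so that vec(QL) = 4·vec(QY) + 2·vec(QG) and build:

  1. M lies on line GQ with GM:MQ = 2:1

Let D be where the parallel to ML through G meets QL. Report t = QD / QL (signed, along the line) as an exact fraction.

Choose coordinates Q = (0, 0), Y = (1, 0), G = (0, 1), L = (4, 2).
1. M lies on line GQ with GM:MQ = 2:1 ⇒ M = (0, 1/3)
through G parallel to ML: direction (4, 5/3); meets QL at D = (12, 6)
D = Q + t·(L−Q) with t = 3

t = 3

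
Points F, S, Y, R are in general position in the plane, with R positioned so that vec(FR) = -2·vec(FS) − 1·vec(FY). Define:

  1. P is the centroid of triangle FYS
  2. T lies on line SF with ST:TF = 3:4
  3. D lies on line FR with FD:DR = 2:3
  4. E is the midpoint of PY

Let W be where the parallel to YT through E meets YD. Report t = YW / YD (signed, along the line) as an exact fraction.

t = 5/336

Choose coordinates F = (0, 0), S = (1, 0), Y = (0, 1), R = (-2, -1).
1. P is the centroid of triangle FYS ⇒ P = (1/3, 1/3)
2. T lies on line SF with ST:TF = 3:4 ⇒ T = (4/7, 0)
3. D lies on line FR with FD:DR = 2:3 ⇒ D = (-4/5, -2/5)
4. E is the midpoint of PY ⇒ E = (1/6, 2/3)
through E parallel to YT: direction (4/7, -1); meets YD at W = (-1/84, 47/48)
W = Y + t·(D−Y) with t = 5/336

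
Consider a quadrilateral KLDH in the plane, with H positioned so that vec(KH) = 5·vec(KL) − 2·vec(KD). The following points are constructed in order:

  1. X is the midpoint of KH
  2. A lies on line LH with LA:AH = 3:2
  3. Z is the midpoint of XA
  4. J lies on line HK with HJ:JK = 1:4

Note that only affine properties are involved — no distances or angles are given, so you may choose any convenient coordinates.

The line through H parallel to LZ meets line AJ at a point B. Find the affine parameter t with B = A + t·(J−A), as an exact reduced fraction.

Set K = (0, 0), L = (1, 0), D = (0, 1), H = (5, -2); any affine frame gives the same invariant.
1. X is the midpoint of KH ⇒ X = (5/2, -1)
2. A lies on line LH with LA:AH = 3:2 ⇒ A = (17/5, -6/5)
3. Z is the midpoint of XA ⇒ Z = (59/20, -11/10)
4. J lies on line HK with HJ:JK = 1:4 ⇒ J = (4, -8/5)
through H parallel to LZ: direction (39/20, -11/10); meets AJ at B = (12/5, -8/15)
B = A + t·(J−A) with t = -5/3

t = -5/3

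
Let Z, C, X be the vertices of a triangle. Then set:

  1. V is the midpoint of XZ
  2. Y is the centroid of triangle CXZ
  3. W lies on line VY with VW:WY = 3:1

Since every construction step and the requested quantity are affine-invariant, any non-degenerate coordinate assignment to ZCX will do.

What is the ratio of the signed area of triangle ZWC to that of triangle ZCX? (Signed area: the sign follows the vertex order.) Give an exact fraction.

[ZWC]:[ZCX] = -3/8

Assign Z = (0, 0), C = (1, 0), X = (0, 1) — the answer is frame-independent, so this choice is without loss of generality.
1. V is the midpoint of XZ ⇒ V = (0, 1/2)
2. Y is the centroid of triangle CXZ ⇒ Y = (1/3, 1/3)
3. W lies on line VY with VW:WY = 3:1 ⇒ W = (1/4, 3/8)
2·[ZWC] = -3/8, 2·[ZCX] = 1
[ZWC]:[ZCX] = -3/8:1 = -3/8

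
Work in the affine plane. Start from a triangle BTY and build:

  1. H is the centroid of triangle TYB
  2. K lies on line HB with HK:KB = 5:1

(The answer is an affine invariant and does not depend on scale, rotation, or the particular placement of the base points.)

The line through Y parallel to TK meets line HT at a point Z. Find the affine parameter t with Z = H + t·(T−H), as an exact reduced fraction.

t = -11/5

Assign B = (0, 0), T = (1, 0), Y = (0, 1) — the answer is frame-independent, so this choice is without loss of generality.
1. H is the centroid of triangle TYB ⇒ H = (1/3, 1/3)
2. K lies on line HB with HK:KB = 5:1 ⇒ K = (1/18, 1/18)
through Y parallel to TK: direction (-17/18, 1/18); meets HT at Z = (-17/15, 16/15)
Z = H + t·(T−H) with t = -11/5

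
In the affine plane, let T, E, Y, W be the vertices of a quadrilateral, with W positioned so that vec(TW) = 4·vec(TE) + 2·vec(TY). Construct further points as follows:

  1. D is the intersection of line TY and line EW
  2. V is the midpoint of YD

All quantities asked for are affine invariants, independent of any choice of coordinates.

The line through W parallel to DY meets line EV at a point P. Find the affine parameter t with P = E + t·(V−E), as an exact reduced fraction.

t = -3

Work in coordinates with T = (0, 0), E = (1, 0), Y = (0, 1), W = (4, 2).
1. D is the intersection of line TY and line EW ⇒ D = (0, -2/3)
2. V is the midpoint of YD ⇒ V = (0, 1/6)
through W parallel to DY: direction (0, 5/3); meets EV at P = (4, -1/2)
P = E + t·(V−E) with t = -3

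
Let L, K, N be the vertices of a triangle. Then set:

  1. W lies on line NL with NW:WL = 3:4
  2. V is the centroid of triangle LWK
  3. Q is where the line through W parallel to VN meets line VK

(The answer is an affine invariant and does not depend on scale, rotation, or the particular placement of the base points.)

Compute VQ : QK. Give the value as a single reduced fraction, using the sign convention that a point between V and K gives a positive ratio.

VQ:QK = -3/13

Assign L = (0, 0), K = (1, 0), N = (0, 1) — the answer is frame-independent, so this choice is without loss of generality.
1. W lies on line NL with NW:WL = 3:4 ⇒ W = (0, 4/7)
2. V is the centroid of triangle LWK ⇒ V = (1/3, 4/21)
3. Q is where the line through W parallel to VN meets line VK ⇒ Q = (2/15, 26/105)
Q = V + t·(K−V) with t = -3/10, so VQ:QK = t:(1−t) = -3/10:13/10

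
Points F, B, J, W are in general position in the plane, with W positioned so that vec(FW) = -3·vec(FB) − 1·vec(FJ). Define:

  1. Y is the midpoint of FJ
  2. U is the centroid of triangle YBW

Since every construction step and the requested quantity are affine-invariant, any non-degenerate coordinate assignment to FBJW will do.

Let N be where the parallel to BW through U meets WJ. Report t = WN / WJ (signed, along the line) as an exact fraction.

t = 1/5

Choose coordinates F = (0, 0), B = (1, 0), J = (0, 1), W = (-3, -1).
1. Y is the midpoint of FJ ⇒ Y = (0, 1/2)
2. U is the centroid of triangle YBW ⇒ U = (-2/3, -1/6)
through U parallel to BW: direction (-4, -1); meets WJ at N = (-12/5, -3/5)
N = W + t·(J−W) with t = 1/5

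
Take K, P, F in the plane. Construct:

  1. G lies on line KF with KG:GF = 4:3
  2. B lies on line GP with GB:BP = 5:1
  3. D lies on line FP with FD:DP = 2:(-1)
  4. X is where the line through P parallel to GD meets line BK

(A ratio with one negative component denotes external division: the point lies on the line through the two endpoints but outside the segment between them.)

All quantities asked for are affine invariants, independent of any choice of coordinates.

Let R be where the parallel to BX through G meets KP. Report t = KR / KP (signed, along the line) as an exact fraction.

Choose coordinates K = (0, 0), P = (1, 0), F = (0, 1).
1. G lies on line KF with KG:GF = 4:3 ⇒ G = (0, 4/7)
2. B lies on line GP with GB:BP = 5:1 ⇒ B = (5/6, 2/21)
3. D lies on line FP with FD:DP = 2:(-1) ⇒ D = (2, -1)
4. X is where the line through P parallel to GD meets line BK ⇒ X = (55/63, 44/441)
through G parallel to BX: direction (5/126, 2/441); meets KP at R = (-5, 0)
R = K + t·(P−K) with t = -5

t = -5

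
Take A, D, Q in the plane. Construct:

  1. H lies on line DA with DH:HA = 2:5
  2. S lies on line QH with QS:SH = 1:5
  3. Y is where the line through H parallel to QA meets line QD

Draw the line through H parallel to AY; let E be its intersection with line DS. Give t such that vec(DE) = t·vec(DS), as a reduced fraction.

Choose coordinates A = (0, 0), D = (1, 0), Q = (0, 1).
1. H lies on line DA with DH:HA = 2:5 ⇒ H = (5/7, 0)
2. S lies on line QH with QS:SH = 1:5 ⇒ S = (5/42, 5/6)
3. Y is where the line through H parallel to QA meets line QD ⇒ Y = (5/7, 2/7)
through H parallel to AY: direction (5/7, 2/7); meets DS at E = (1595/1743, 20/249)
E = D + t·(S−D) with t = 8/83

t = 8/83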